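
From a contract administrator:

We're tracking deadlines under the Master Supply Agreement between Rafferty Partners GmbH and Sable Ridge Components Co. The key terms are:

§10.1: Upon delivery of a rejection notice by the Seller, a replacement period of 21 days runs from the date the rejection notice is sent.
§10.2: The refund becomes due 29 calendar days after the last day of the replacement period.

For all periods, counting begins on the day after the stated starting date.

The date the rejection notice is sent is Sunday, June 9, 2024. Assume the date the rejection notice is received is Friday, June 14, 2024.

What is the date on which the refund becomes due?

July 29, 2024

The last day of the replacement period: 21 calendar days after June 9, 2024 is June 30, 2024.
The date on which the refund becomes due: June 30, 2024 + 29 days = July 29, 2024.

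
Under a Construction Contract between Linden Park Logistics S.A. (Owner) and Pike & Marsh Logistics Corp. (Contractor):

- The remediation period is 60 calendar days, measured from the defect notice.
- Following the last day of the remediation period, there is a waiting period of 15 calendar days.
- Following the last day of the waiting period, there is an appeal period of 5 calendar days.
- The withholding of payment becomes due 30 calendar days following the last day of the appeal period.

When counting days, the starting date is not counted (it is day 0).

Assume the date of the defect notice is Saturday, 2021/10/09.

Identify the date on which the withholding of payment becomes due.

The last day of the remediation period: 60 calendar days after 2021/10/09 is 2021/12/08.
The last day of the waiting period: 2021/12/08 + 15 days = 2021/12/23.
The last day of the appeal period: 5 calendar days after 2021/12/23 is 2021/12/28.
The date on which the withholding of payment becomes due: 30 calendar days after 2021/12/28 is 2022/01/27.

2022/01/27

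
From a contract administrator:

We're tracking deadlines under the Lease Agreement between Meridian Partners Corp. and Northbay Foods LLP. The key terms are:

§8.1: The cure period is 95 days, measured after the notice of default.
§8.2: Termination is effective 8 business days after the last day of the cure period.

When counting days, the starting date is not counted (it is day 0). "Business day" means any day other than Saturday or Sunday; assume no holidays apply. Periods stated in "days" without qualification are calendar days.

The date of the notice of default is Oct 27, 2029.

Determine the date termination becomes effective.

Feb 11, 2030

The last day of the cure period: 95 calendar days after Oct 27, 2029 is Jan 30, 2030.
The date termination becomes effective: counting 8 business days from Wednesday, Jan 30, 2030 (Jan 31, Feb 1, Feb 4, Feb 5, Feb 6, Feb 7, Feb 8, Feb 11, skipping weekends) reaches Monday, Feb 11, 2030.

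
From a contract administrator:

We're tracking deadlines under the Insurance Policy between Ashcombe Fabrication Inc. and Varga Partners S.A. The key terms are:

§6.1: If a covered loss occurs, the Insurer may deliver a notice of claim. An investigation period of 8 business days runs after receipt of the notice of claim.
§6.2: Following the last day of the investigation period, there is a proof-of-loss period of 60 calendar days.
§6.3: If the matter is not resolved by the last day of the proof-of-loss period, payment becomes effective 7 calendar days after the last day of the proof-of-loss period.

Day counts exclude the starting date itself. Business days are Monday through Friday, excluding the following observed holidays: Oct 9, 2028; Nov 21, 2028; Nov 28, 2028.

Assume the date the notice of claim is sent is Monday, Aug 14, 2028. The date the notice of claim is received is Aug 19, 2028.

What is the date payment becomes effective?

From Saturday, Aug 19, 2028, 8 business days (Aug 21, Aug 22, Aug 23, Aug 24, Aug 25, Aug 28, Aug 29, Aug 30, skipping weekends) brings us to Wednesday, Aug 30, 2028, which is the last day of the investigation period.
The last day of the proof-of-loss period: Aug 30, 2028 + 60 days = Oct 29, 2028.
The date payment becomes effective: 7 calendar days after Oct 29, 2028 is Nov 5, 2028.

Nov 5, 2028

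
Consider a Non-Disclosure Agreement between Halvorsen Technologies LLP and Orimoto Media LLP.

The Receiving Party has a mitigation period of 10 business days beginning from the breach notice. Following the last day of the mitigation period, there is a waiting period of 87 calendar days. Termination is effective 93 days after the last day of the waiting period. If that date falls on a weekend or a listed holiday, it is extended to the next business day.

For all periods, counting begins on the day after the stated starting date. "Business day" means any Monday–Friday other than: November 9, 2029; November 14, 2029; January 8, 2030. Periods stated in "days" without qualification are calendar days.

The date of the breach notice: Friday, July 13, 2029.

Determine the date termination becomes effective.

The last day of the mitigation period: counting 10 business days from Friday, July 13, 2029 (Jul 16, Jul 17, Jul 18, Jul 19, Jul 20, Jul 23, Jul 24, Jul 25, Jul 26, Jul 27, skipping weekends) reaches Friday, July 27, 2029.
The last day of the waiting period: July 27, 2029 + 87 days = October 22, 2029.
The date termination becomes effective: 93 calendar days after October 22, 2029 is January 23, 2030. January 23, 2030 is a Wednesday and is not a listed holiday, so no roll-forward applies.

January 23, 2030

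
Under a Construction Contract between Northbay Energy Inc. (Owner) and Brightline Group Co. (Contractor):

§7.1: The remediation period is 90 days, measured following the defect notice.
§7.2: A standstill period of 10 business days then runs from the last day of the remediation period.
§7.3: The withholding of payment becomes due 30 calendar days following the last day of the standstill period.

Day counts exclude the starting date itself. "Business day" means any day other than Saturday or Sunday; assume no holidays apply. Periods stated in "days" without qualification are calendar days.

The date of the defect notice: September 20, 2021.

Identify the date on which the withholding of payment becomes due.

The last day of the remediation period: September 20, 2021 + 90 days = December 19, 2021.
From Sunday, December 19, 2021, 10 business days (Dec 20, Dec 21, Dec 22, Dec 23, Dec 24, Dec 27, Dec 28, Dec 29, Dec 30, Dec 31, skipping weekends) brings us to Friday, December 31, 2021, which is the last day of the standstill period.
Adding 30 calendar days to December 31, 2021 gives January 30, 2022, which is the date on which the withholding of payment becomes due.

January 30, 2022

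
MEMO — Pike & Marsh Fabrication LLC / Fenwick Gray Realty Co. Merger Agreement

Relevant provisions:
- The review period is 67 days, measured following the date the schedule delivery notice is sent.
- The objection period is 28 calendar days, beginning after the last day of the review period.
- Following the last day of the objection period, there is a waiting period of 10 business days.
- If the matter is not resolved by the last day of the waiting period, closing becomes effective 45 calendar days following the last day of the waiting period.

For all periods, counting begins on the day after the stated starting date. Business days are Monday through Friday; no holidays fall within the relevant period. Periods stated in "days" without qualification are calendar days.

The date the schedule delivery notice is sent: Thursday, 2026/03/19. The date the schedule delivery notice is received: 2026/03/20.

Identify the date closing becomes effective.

2026/08/20

The last day of the review period: 2026/03/19 + 67 days = 2026/05/25.
The last day of the objection period: 28 calendar days after 2026/05/25 is 2026/06/22.
From Monday, 2026/06/22, 10 business days (Jun 23, Jun 24, Jun 25, Jun 26, Jun 29, Jun 30, Jul 1, Jul 2, Jul 3, Jul 6, skipping weekends) brings us to Monday, 2026/07/06, which is the last day of the waiting period.
The date closing becomes effective: 2026/07/06 + 45 days = 2026/08/20.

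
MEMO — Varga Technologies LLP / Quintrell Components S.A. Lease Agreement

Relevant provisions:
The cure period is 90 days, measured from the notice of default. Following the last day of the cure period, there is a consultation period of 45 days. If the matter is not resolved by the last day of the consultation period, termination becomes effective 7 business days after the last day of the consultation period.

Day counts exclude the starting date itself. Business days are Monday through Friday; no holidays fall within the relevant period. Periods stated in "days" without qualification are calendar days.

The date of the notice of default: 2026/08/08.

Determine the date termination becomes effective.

2026/12/30

The last day of the cure period: 90 calendar days after 2026/08/08 is 2026/11/06.
Adding 45 calendar days to 2026/11/06 gives 2026/12/21, which is the last day of the consultation period.
The date termination becomes effective: 7 business days after Monday, 2026/12/21, skipping weekends — Dec 22, Dec 23, Dec 24, Dec 25, Dec 28, Dec 29, Dec 30 — lands on Wednesday, 2026/12/30.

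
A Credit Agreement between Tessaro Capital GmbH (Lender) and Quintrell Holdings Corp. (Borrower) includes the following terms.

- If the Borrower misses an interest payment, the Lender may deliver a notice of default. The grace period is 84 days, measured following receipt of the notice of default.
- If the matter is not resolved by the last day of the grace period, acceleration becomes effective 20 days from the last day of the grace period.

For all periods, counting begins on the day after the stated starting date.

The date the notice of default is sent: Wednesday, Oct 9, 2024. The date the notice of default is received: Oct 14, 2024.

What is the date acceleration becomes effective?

The last day of the grace period: 84 calendar days after Oct 14, 2024 is Jan 6, 2025.
The date acceleration becomes effective: Jan 6, 2025 + 20 days = Jan 26, 2025.

Jan 26, 2025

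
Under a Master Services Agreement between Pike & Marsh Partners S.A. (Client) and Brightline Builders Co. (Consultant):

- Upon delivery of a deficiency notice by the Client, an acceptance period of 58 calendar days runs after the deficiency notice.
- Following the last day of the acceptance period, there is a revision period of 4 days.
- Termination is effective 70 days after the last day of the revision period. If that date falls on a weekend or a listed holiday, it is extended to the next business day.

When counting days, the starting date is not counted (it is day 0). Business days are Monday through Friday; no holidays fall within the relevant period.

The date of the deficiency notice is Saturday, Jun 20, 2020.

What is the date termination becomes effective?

Adding 58 calendar days to Jun 20, 2020 gives Aug 17, 2020, which is the last day of the acceptance period.
The last day of the revision period: 4 calendar days after Aug 17, 2020 is Aug 21, 2020.
The date termination becomes effective: 70 calendar days after Aug 21, 2020 is Oct 30, 2020. Oct 30, 2020 is a Friday, so no roll-forward applies.

Oct 30, 2020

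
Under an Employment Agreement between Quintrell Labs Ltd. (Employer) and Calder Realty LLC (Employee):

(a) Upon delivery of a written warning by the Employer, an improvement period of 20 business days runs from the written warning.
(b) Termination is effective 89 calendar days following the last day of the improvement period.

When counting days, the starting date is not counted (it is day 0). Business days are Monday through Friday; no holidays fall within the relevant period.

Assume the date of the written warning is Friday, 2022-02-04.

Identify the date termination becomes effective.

The last day of the improvement period: 20 business days after Friday, 2022-02-04, skipping weekends — Feb 7, Feb 8, Feb 9, Feb 10, …, Mar 2, Mar 3, Mar 4 — lands on Friday, 2022-03-04.
The date termination becomes effective: 89 calendar days after 2022-03-04 is 2022-06-01.

2022-06-01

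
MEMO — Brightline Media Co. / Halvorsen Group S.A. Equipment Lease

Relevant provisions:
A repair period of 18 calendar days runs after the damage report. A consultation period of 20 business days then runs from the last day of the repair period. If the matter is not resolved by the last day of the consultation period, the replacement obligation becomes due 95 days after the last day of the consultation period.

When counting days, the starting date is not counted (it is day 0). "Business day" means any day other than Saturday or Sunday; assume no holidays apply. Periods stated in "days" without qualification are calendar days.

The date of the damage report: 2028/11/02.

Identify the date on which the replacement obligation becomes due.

The last day of the repair period: 2028/11/02 + 18 days = 2028/11/20.
The last day of the consultation period: 20 business days after Monday, 2028/11/20, skipping weekends — Nov 21, Nov 22, Nov 23, Nov 24, …, Dec 14, Dec 15, Dec 18 — lands on Monday, 2028/12/18.
The date on which the replacement obligation becomes due: 95 calendar days after 2028/12/18 is 2029/03/23.

2029/03/23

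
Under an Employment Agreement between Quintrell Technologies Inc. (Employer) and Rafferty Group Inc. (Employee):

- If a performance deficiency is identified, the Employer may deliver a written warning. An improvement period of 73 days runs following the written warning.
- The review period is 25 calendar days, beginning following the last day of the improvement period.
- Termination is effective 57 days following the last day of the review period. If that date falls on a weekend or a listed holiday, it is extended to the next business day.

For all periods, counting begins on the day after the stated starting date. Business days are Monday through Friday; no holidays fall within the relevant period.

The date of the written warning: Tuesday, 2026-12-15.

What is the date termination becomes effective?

The last day of the improvement period: 73 calendar days after 2026-12-15 is 2027-02-26.
The last day of the review period: 25 calendar days after 2027-02-26 is 2027-03-23.
The date termination becomes effective: 2027-03-23 + 57 days = 2027-05-19. 2027-05-19 is a Wednesday, so no roll-forward applies.

2027-05-19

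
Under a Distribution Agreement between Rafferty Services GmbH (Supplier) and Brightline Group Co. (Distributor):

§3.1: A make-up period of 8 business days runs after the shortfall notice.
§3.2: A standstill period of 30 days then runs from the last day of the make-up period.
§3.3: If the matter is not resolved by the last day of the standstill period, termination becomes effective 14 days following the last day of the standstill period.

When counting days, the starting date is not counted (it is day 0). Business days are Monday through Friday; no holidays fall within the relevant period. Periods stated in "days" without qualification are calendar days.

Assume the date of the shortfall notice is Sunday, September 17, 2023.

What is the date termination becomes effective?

November 10, 2023

The last day of the make-up period: 8 business days after Sunday, September 17, 2023, skipping weekends — Sep 18, Sep 19, Sep 20, Sep 21, Sep 22, Sep 25, Sep 26, Sep 27 — lands on Wednesday, September 27, 2023.
The last day of the standstill period: 30 calendar days after September 27, 2023 is October 27, 2023.
Adding 14 calendar days to October 27, 2023 gives November 10, 2023, which is the date termination becomes effective.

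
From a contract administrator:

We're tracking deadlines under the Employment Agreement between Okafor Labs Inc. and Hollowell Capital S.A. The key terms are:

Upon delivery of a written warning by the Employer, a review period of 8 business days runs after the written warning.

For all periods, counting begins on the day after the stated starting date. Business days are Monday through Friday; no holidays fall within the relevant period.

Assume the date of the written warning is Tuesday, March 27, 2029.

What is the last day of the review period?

The last day of the review period: counting 8 business days from Tuesday, March 27, 2029 (Mar 28, Mar 29, Mar 30, Apr 2, Apr 3, Apr 4, Apr 5, Apr 6, skipping weekends) reaches Friday, April 6, 2029.

April 6, 2029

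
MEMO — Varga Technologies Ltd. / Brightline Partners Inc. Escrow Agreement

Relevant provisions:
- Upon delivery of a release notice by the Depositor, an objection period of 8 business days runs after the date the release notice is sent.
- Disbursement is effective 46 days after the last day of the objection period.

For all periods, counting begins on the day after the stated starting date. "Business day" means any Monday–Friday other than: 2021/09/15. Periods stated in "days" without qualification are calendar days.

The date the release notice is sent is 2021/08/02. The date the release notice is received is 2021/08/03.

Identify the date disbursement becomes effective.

2021/09/27

From Monday, 2021/08/02, 8 business days (Aug 3, Aug 4, Aug 5, Aug 6, Aug 9, Aug 10, Aug 11, Aug 12, skipping weekends) brings us to Thursday, 2021/08/12, which is the last day of the objection period.
Adding 46 calendar days to 2021/08/12 gives 2021/09/27, which is the date disbursement becomes effective.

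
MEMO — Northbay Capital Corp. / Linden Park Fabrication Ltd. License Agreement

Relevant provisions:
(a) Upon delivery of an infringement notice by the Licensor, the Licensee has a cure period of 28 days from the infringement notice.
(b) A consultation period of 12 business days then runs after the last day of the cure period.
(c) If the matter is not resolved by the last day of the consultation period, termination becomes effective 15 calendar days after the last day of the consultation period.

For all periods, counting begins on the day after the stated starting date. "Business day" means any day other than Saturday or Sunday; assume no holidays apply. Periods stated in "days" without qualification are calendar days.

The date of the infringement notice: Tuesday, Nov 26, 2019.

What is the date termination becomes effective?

Jan 24, 2020

The last day of the cure period: Nov 26, 2019 + 28 days = Dec 24, 2019.
The last day of the consultation period: counting 12 business days from Tuesday, Dec 24, 2019 (Dec 25, Dec 26, Dec 27, Dec 30, …, Jan 7, Jan 8, Jan 9, skipping weekends) reaches Thursday, Jan 9, 2020.
The date termination becomes effective: Jan 9, 2020 + 15 days = Jan 24, 2020.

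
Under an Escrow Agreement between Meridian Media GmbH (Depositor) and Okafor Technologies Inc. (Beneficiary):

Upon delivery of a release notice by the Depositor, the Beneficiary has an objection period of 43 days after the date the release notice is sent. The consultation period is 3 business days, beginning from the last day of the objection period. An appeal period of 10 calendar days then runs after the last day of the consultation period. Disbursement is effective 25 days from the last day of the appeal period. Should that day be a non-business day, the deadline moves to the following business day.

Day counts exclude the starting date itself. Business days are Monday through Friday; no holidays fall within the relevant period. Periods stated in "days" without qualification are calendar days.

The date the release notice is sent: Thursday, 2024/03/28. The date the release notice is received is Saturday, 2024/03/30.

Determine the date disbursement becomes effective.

The last day of the objection period: 43 calendar days after 2024/03/28 is 2024/05/10.
The last day of the consultation period: counting 3 business days from Friday, 2024/05/10 (May 13, May 14, May 15, skipping weekends) reaches Wednesday, 2024/05/15.
Adding 10 calendar days to 2024/05/15 gives 2024/05/25, which is the last day of the appeal period.
The date disbursement becomes effective: 25 calendar days after 2024/05/25 is 2024/06/19. 2024/06/19 is a Wednesday, so no roll-forward applies.

2024/06/19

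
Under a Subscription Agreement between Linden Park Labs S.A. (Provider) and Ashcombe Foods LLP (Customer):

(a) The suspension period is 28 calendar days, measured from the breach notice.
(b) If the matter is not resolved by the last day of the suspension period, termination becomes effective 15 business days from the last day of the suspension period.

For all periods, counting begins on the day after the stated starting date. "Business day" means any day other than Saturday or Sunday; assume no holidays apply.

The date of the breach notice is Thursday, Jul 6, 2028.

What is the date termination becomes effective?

The last day of the suspension period: Jul 6, 2028 + 28 days = Aug 3, 2028.
The date termination becomes effective: counting 15 business days from Thursday, Aug 3, 2028 (Aug 4, Aug 7, Aug 8, Aug 9, …, Aug 22, Aug 23, Aug 24, skipping weekends) reaches Thursday, Aug 24, 2028.

Aug 24, 2028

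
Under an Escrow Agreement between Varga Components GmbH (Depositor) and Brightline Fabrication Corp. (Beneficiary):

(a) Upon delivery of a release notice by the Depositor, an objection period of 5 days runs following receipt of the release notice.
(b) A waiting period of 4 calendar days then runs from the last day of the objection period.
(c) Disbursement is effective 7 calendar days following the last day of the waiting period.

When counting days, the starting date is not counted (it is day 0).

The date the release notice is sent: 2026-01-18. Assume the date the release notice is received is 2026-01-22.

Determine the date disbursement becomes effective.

2026-02-07

The last day of the objection period: 2026-01-22 + 5 days = 2026-01-27.
Adding 4 calendar days to 2026-01-27 gives 2026-01-31, which is the last day of the waiting period.
Adding 7 calendar days to 2026-01-31 gives 2026-02-07, which is the date disbursement becomes effective.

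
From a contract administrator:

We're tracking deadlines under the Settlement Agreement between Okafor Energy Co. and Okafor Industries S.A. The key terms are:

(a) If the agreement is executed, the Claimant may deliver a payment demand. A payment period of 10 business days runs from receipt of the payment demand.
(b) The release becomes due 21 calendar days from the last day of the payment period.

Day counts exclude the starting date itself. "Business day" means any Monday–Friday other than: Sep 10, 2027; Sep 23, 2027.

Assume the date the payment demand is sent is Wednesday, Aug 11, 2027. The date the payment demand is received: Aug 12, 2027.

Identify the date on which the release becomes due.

Sep 16, 2027

The last day of the payment period: counting 10 business days from Thursday, Aug 12, 2027 (Aug 13, Aug 16, Aug 17, Aug 18, Aug 19, Aug 20, Aug 23, Aug 24, Aug 25, Aug 26, skipping weekends) reaches Thursday, Aug 26, 2027.
The date on which the release becomes due: Aug 26, 2027 + 21 days = Sep 16, 2027.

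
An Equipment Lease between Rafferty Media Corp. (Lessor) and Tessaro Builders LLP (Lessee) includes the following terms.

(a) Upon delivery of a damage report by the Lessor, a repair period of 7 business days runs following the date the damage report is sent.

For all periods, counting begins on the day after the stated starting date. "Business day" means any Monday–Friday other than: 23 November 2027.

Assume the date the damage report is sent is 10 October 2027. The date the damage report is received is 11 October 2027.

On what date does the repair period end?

The last day of the repair period: 7 business days after Sunday, 10 October 2027, skipping weekends — Oct 11, Oct 12, Oct 13, Oct 14, Oct 15, Oct 18, Oct 19 — lands on Tuesday, 19 October 2027.

19 October 2027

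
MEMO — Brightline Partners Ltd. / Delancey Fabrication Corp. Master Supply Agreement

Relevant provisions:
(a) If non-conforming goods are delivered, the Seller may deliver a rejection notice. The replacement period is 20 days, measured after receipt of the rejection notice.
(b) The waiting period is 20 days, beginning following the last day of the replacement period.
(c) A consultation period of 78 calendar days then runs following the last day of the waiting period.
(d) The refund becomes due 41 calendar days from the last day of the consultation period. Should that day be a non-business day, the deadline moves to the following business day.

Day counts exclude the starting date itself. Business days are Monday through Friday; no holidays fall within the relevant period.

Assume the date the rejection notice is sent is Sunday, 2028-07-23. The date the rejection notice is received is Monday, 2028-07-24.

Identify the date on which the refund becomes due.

2029-01-01

The last day of the replacement period: 20 calendar days after 2028-07-24 is 2028-08-13.
The last day of the waiting period: 2028-08-13 + 20 days = 2028-09-02.
The last day of the consultation period: 78 calendar days after 2028-09-02 is 2028-11-19.
The date on which the refund becomes due: 41 calendar days after 2028-11-19 is 2028-12-30. That falls on a Saturday, so it rolls to the next business day, Monday, 2029-01-01.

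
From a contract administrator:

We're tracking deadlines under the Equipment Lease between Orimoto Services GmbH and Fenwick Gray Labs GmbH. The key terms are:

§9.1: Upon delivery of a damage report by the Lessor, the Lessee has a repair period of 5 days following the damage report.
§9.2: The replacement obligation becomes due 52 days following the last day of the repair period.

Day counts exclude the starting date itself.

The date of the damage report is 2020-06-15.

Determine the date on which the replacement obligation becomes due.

2020-08-11

The last day of the repair period: 2020-06-15 + 5 days = 2020-06-20.
The date on which the replacement obligation becomes due: 2020-06-20 + 52 days = 2020-08-11.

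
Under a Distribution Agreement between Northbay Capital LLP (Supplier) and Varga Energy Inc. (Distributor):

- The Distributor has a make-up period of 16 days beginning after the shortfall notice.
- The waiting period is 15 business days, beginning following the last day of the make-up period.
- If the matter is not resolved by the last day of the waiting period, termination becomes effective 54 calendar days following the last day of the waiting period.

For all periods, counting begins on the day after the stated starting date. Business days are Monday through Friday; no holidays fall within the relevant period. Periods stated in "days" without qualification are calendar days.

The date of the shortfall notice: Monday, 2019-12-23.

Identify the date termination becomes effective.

2020-03-23

The last day of the make-up period: 2019-12-23 + 16 days = 2020-01-08.
From Wednesday, 2020-01-08, 15 business days (Jan 9, Jan 10, Jan 13, Jan 14, …, Jan 27, Jan 28, Jan 29, skipping weekends) brings us to Wednesday, 2020-01-29, which is the last day of the waiting period.
The date termination becomes effective: 54 calendar days after 2020-01-29 is 2020-03-23.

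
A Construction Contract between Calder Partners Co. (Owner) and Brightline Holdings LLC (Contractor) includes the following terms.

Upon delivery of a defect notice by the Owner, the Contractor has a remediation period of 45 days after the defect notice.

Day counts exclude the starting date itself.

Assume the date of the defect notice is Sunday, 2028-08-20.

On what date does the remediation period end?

Adding 45 calendar days to 2028-08-20 gives 2028-10-04, which is the last day of the remediation period.

2028-10-04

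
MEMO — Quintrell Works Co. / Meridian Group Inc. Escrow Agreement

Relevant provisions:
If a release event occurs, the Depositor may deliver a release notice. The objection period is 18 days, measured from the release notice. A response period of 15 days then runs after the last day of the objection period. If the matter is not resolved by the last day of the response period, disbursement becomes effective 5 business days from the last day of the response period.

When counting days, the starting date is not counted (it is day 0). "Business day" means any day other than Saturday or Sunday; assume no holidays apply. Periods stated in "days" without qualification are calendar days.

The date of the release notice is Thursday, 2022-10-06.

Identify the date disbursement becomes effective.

Adding 18 calendar days to 2022-10-06 gives 2022-10-24, which is the last day of the objection period.
The last day of the response period: 2022-10-24 + 15 days = 2022-11-08.
The date disbursement becomes effective: counting 5 business days from Tuesday, 2022-11-08 (Nov 9, Nov 10, Nov 11, Nov 14, Nov 15, skipping weekends) reaches Tuesday, 2022-11-15.

2022-11-15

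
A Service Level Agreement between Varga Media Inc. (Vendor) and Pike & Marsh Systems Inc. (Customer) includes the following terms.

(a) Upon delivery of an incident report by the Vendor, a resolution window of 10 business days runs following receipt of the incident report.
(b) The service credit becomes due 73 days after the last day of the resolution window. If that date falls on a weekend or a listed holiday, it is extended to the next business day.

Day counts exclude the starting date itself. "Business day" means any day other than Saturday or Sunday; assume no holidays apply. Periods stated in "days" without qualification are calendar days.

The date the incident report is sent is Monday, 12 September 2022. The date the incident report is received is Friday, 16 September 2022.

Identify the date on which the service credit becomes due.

12 December 2022

From Friday, 16 September 2022, 10 business days (Sep 19, Sep 20, Sep 21, Sep 22, Sep 23, Sep 26, Sep 27, Sep 28, Sep 29, Sep 30, skipping weekends) brings us to Friday, 30 September 2022, which is the last day of the resolution window.
Adding 73 calendar days to 30 September 2022 gives 12 December 2022, which is the date on which the service credit becomes due. 12 December 2022 is a Monday, so no roll-forward applies.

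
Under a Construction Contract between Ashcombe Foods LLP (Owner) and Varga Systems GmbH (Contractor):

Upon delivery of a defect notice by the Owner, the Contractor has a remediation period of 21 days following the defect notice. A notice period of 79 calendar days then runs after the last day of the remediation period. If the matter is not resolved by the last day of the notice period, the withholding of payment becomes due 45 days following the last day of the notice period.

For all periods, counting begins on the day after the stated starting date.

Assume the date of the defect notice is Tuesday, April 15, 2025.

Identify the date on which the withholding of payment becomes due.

The last day of the remediation period: April 15, 2025 + 21 days = May 6, 2025.
Adding 79 calendar days to May 6, 2025 gives July 24, 2025, which is the last day of the notice period.
The date on which the withholding of payment becomes due: July 24, 2025 + 45 days = September 7, 2025.

September 7, 2025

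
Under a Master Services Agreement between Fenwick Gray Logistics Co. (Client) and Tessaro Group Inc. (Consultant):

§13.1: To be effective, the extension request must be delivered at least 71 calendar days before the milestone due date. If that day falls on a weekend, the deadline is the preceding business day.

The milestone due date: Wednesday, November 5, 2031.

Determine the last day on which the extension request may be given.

Counting back 71 calendar days from November 5, 2031 gives August 26, 2031. That is a Tuesday, so no adjustment is needed.

August 26, 2031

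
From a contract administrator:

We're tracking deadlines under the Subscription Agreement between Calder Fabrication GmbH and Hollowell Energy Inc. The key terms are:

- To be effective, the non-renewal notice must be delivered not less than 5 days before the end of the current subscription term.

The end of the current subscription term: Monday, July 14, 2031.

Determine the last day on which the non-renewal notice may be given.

Counting back 5 calendar days from July 14, 2031 gives July 9, 2031.

July 9, 2031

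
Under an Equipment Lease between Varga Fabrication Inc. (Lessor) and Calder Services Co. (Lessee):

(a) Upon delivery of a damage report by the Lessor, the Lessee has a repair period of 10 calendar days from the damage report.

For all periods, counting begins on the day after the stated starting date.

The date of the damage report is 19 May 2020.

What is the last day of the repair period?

The last day of the repair period: 10 calendar days after 19 May 2020 is 29 May 2020.

29 May 2020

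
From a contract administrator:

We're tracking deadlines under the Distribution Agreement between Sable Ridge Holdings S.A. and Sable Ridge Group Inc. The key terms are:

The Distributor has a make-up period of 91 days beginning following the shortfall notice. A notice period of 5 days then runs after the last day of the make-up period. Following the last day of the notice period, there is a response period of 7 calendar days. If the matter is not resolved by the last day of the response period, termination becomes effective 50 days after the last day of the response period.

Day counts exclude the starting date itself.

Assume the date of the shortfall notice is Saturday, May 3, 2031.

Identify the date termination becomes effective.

The last day of the make-up period: 91 calendar days after May 3, 2031 is August 2, 2031.
The last day of the notice period: August 2, 2031 + 5 days = August 7, 2031.
Adding 7 calendar days to August 7, 2031 gives August 14, 2031, which is the last day of the response period.
The date termination becomes effective: August 14, 2031 + 50 days = October 3, 2031.

October 3, 2031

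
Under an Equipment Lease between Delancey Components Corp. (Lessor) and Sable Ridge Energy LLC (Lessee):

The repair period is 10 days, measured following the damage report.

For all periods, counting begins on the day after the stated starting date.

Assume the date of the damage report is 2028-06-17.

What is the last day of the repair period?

2028-06-27

Adding 10 calendar days to 2028-06-17 gives 2028-06-27, which is the last day of the repair period.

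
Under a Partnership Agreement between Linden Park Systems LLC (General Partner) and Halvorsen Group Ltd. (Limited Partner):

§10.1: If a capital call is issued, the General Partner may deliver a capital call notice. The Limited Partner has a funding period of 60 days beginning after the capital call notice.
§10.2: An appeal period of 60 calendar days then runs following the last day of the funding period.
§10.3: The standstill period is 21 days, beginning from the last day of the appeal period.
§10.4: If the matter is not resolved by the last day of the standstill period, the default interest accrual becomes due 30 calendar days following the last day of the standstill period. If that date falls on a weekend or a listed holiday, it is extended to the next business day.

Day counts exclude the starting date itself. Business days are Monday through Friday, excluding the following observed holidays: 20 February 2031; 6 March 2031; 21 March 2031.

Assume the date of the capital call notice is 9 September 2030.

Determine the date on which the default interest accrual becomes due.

27 February 2031

The last day of the funding period: 60 calendar days after 9 September 2030 is 8 November 2030.
The last day of the appeal period: 60 calendar days after 8 November 2030 is 7 January 2031.
The last day of the standstill period: 21 calendar days after 7 January 2031 is 28 January 2031.
Adding 30 calendar days to 28 January 2031 gives 27 February 2031, which is the date on which the default interest accrual becomes due. 27 February 2031 is a Thursday and is not a listed holiday, so no roll-forward applies.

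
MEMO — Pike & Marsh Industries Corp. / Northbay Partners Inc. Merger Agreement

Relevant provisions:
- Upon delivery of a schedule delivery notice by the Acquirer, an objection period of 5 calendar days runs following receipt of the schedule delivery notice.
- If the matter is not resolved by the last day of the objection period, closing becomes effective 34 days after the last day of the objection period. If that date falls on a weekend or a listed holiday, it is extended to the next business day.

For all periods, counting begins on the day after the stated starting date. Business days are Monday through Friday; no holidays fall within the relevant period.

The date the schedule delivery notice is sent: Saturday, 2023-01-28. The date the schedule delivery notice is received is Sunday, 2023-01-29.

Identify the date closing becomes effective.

2023-03-09

The last day of the objection period: 5 calendar days after 2023-01-29 is 2023-02-03.
The date closing becomes effective: 2023-02-03 + 34 days = 2023-03-09. 2023-03-09 is a Thursday, so no roll-forward applies.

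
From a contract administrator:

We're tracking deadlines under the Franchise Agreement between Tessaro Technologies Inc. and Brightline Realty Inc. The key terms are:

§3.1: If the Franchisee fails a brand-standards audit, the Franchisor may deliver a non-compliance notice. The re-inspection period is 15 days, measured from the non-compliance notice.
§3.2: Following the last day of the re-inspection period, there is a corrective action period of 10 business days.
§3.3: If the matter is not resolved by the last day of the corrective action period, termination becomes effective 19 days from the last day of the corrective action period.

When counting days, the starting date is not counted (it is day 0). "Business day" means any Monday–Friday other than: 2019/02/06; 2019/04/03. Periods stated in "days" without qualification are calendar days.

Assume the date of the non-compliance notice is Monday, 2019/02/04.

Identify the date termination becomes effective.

2019/03/24

The last day of the re-inspection period: 2019/02/04 + 15 days = 2019/02/19.
The last day of the corrective action period: 10 business days after Tuesday, 2019/02/19, skipping weekends — Feb 20, Feb 21, Feb 22, Feb 25, Feb 26, Feb 27, Feb 28, Mar 1, Mar 4, Mar 5 — lands on Tuesday, 2019/03/05.
Adding 19 calendar days to 2019/03/05 gives 2019/03/24, which is the date termination becomes effective.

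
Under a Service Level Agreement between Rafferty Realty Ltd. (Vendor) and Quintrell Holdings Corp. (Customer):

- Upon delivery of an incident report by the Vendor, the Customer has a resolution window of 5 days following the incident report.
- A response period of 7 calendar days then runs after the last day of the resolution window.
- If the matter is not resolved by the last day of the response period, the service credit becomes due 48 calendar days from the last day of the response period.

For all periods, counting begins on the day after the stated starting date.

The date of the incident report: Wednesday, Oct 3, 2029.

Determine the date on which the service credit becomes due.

The last day of the resolution window: Oct 3, 2029 + 5 days = Oct 8, 2029.
Adding 7 calendar days to Oct 8, 2029 gives Oct 15, 2029, which is the last day of the response period.
The date on which the service credit becomes due: Oct 15, 2029 + 48 days = Dec 2, 2029.

Dec 2, 2029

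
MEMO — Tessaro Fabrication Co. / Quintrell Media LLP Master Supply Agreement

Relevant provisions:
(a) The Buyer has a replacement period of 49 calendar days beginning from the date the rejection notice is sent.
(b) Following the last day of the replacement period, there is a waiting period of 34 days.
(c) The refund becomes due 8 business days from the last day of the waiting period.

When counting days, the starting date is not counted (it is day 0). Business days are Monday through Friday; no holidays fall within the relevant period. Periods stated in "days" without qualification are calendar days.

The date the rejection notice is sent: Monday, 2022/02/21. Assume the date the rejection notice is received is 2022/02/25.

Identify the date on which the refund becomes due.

Adding 49 calendar days to 2022/02/21 gives 2022/04/11, which is the last day of the replacement period.
The last day of the waiting period: 2022/04/11 + 34 days = 2022/05/15.
The date on which the refund becomes due: counting 8 business days from Sunday, 2022/05/15 (May 16, May 17, May 18, May 19, May 20, May 23, May 24, May 25, skipping weekends) reaches Wednesday, 2022/05/25.

2022/05/25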